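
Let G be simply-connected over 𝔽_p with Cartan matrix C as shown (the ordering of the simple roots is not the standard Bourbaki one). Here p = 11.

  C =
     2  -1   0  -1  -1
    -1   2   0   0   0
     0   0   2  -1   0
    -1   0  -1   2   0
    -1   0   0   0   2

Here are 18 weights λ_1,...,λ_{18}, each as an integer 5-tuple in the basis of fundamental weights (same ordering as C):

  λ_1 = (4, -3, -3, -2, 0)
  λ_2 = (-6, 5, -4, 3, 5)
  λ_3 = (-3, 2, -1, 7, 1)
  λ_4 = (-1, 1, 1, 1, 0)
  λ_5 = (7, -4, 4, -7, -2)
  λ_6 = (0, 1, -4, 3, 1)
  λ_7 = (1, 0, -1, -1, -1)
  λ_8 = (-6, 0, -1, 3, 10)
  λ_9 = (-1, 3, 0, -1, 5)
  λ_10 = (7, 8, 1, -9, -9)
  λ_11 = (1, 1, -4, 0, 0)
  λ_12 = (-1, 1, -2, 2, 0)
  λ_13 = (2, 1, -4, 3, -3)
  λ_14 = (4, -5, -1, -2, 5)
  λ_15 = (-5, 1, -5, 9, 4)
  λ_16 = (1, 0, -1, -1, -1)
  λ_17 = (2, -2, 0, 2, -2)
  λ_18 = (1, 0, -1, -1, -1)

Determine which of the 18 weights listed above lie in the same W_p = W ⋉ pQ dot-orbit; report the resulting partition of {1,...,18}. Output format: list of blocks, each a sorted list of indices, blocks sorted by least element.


Root system D_5: the 5×5 matrix C matches after relabeling.

Folding the 18 weights λ_j+ρ into Ā_11 (reps in the given 5-coord order):

  λ_1 → (0, 2, 1, 2, 1)
  λ_2 → (1, 1, 1, 3, 1)
  λ_3 → (2, 1, 0, 0, 0)
  λ_4 → (0, 2, 2, 2, 1)
  λ_5 → (1, 1, 1, 3, 1)
  λ_6 → (1, 2, 3, 1, 2)
  λ_7 → (2, 1, 0, 0, 0)
  λ_8 → (0, 4, 1, 0, 6)
  λ_9 → (0, 4, 1, 0, 6)
  λ_10 → (2, 1, 0, 0, 0)
  λ_11 → (0, 2, 1, 2, 1)
  λ_12 → (0, 2, 1, 2, 1)
  λ_13 → (1, 2, 3, 1, 2)
  λ_14 → (0, 4, 1, 0, 6)
  λ_15 → (0, 2, 2, 2, 1)
  λ_16 → (2, 1, 0, 0, 0)
  λ_17 → (1, 1, 1, 3, 1)
  λ_18 → (2, 1, 0, 0, 0)

These 18 weights hit 6 W_11-dot-orbits; sizes (3, 3, 5, 2, 2, 3):

[[1, 11, 12], [2, 5, 17], [3, 7, 10, 16, 18], [4, 15], [6, 13], [8, 9, 14]]


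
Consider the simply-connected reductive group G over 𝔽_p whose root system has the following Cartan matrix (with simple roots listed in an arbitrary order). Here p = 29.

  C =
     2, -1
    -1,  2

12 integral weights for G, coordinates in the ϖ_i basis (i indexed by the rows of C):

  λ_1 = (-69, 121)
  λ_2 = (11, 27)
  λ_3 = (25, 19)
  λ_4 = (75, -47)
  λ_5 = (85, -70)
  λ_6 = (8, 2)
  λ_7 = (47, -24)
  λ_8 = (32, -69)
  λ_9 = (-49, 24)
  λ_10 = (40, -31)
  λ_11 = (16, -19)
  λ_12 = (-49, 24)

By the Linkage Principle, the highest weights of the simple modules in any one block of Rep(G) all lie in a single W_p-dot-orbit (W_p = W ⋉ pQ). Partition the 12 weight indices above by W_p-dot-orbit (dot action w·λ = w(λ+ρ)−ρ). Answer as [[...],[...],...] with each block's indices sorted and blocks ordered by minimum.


Dynkin diagram of C (from the 2 off-diagonal −1 entries): A_2.

Folding the 12 weights λ_j+ρ into Ā_29 (reps in the given 2-coord order):

  λ_1 → (6, 4) · λ_2 → (1, 17) · λ_3 → (9, 3) · λ_4 → (1, 17) · λ_5 → (1, 17) · λ_6 → (9, 3) · λ_7 → (6, 4) · λ_8 → (6, 4) · λ_9 → (6, 4) · λ_10 → (1, 17) · λ_11 → (1, 17) · λ_12 → (6, 4)

Grouping the 12 weights by Ā_29-representative: 3 linkage classes.

[[1, 7, 8, 9, 12], [2, 4, 5, 10, 11], [3, 6]]


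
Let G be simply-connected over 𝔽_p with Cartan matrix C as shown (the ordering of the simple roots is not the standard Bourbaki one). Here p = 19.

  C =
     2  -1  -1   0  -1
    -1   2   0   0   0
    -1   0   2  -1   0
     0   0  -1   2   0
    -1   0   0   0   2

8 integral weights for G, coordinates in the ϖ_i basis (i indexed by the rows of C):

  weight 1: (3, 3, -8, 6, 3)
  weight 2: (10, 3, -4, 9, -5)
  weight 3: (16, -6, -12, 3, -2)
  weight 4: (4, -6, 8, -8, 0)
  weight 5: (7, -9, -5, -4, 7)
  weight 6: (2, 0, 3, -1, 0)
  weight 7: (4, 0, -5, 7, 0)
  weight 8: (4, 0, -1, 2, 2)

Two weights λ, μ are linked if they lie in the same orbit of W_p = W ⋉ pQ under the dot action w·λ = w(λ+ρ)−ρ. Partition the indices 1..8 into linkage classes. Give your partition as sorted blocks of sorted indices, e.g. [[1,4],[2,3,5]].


Dynkin diagram of C (from the 8 off-diagonal −1 entries): D_5.

Alcove-folded reps (p=19, 8 weights, presented ϖ-order):

  [1] (3, 1, 4, 0, 1)
  [2] (3, 1, 4, 0, 1)
  [3] (0, 5, 2, 7, 1)
  [4] (0, 5, 2, 7, 1)
  [5] (3, 1, 4, 0, 1)
  [6] (3, 1, 4, 0, 1)
  [7] (1, 1, 4, 4, 1)
  [8] (5, 1, 0, 3, 3)

Grouping the 8 weights by Ā_19-representative: 4 linkage classes.

[[1, 2, 5, 6], [3, 4], [7], [8]]


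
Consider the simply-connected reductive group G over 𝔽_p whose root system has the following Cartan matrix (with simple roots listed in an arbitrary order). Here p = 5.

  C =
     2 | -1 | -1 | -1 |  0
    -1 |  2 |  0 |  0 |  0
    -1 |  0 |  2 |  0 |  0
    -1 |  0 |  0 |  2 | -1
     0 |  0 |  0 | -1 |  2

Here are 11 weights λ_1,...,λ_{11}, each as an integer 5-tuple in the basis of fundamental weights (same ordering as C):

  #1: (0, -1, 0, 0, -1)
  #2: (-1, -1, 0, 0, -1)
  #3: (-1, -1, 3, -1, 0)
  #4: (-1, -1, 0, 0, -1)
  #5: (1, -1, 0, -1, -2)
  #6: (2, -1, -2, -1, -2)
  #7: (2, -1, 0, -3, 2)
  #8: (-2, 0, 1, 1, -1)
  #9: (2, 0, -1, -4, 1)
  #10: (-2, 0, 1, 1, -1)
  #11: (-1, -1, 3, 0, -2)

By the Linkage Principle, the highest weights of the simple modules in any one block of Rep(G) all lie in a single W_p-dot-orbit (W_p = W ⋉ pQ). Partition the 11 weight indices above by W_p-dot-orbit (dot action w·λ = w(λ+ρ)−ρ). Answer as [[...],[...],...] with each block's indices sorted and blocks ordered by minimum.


Type D_5, rank 5, |W|=1920; reorder rows/cols to standard.

Ā_5 reps of the 11 weights (D_5, coords as presented):

  [1] (1, 0, 1, 1, 0);  [2] (0, 0, 1, 1, 0);  [3] (0, 0, 4, 0, 1);  [4] (0, 0, 1, 1, 0);  [5] (1, 0, 1, 1, 0);  [6] (1, 0, 1, 1, 0);  [7] (0, 0, 1, 1, 0);  [8] (1, 0, 1, 1, 0);  [9] (0, 1, 0, 1, 1);  [10] (1, 0, 1, 1, 0);  [11] (0, 0, 4, 0, 1)

Grouping the 11 weights by Ā_5-representative: 4 linkage classes.

[[1, 5, 6, 8, 10], [2, 4, 7], [3, 11], [9]]


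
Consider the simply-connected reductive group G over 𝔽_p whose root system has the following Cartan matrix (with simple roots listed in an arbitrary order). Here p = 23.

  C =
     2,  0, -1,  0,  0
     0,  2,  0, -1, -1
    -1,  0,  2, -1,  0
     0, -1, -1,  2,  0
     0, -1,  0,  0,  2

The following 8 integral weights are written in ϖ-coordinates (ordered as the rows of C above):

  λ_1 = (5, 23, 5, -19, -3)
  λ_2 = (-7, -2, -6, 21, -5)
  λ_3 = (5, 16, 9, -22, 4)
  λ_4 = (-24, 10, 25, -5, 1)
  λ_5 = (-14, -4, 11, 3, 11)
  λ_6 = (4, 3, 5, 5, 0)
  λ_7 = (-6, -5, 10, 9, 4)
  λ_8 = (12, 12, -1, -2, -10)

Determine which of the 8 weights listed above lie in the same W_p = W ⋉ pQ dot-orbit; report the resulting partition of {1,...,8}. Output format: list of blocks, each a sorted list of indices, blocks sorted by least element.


C ↔ A_5 under row/col permutation; |W(A_5)| = 720.

Each λ_j+ρ reduced to Ā_23; 5-tuples below use C's row order:

  λ_1+ρ ↦ (5, 4, 6, 6, 1) · λ_2+ρ ↦ (5, 4, 6, 6, 1) · λ_3+ρ ↦ (5, 4, 6, 6, 1) · λ_4+ρ ↦ (10, 3, 1, 0, 7) · λ_5+ρ ↦ (10, 3, 1, 0, 7) · λ_6+ρ ↦ (5, 4, 6, 6, 1) · λ_7+ρ ↦ (5, 4, 6, 6, 1) · λ_8+ρ ↦ (10, 3, 1, 0, 7)

These 8 weights hit 2 W_23-dot-orbits; sizes (5, 3):

[[1, 2, 3, 6, 7], [4, 5, 8]]


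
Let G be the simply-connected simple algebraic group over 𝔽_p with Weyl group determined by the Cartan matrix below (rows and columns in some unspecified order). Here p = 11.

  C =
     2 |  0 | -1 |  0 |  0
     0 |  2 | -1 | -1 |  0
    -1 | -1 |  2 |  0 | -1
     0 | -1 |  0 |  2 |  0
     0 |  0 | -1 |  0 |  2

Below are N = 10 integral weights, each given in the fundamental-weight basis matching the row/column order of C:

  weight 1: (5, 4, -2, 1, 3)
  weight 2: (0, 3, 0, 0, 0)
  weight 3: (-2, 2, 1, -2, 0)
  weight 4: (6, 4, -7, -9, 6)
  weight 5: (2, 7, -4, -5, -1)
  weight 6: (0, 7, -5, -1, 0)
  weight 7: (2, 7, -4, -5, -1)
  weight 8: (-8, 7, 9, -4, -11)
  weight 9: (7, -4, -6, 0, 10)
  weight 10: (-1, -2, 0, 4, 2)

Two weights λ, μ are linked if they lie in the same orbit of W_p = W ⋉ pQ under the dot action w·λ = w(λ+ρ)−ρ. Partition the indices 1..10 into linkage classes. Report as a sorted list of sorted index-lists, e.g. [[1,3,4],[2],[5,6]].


Cartan matrix: type D_5 (|W|=1920); un-permuting the 5 rows.

λ_j+ρ reflected into Ā_11 (⟨·,θ^∨⟩≤11); 5-tuples as given:

    1: (1, 2, 1, 1, 1)
    2: (1, 2, 1, 1, 1)
    3: (1, 2, 1, 1, 1)
    4: (1, 2, 1, 1, 1)
    5: (0, 1, 0, 4, 3)
    6: (1, 2, 2, 0, 1)
    7: (0, 1, 0, 4, 3)
    8: (0, 1, 0, 4, 3)
    9: (0, 1, 0, 4, 3)
    10: (0, 1, 0, 4, 3)

Grouping the 10 weights by Ā_11-representative: 3 linkage classes.

[[1, 2, 3, 4], [5, 7, 8, 9, 10], [6]]


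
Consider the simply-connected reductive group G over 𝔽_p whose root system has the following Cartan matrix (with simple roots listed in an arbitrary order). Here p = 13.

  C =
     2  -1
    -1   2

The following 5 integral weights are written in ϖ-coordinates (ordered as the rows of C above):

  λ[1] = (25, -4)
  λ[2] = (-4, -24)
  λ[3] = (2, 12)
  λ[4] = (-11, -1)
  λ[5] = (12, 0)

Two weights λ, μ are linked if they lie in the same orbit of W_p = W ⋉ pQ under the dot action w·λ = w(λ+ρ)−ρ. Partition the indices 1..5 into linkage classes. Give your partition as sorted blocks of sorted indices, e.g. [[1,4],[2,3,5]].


Dynkin diagram of C (from the 2 off-diagonal −1 entries): A_2.

W_13-reps of the 5 weights in Ā_13 (same 2-coord order as C):

  λ_1 → (0, 10);  λ_2 → (0, 10);  λ_3 → (0, 10);  λ_4 → (0, 10);  λ_5 → (12, 0)

2 distinct reps among the 5 weights ⇒ 2 W_13-linkage classes:

[[1, 2, 3, 4], [5]]


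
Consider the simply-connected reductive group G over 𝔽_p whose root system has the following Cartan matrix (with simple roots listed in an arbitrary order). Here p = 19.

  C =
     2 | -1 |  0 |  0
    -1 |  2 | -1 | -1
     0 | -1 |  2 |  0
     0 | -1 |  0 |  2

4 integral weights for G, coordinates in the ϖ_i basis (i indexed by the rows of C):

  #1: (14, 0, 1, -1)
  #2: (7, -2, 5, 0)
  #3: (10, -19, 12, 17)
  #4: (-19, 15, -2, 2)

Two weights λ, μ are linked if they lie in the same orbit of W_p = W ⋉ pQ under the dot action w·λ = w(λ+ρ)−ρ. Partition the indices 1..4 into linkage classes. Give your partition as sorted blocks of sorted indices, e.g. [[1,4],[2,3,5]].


C ↔ D_4 under row/col permutation; |W(D_4)| = 192.

Ā_19 reps of the 4 weights (D_4, coords as presented):

  1: (15, 1, 2, 0)
  2: (7, 1, 5, 0)
  3: (7, 1, 5, 0)
  4: (15, 1, 2, 0)

These 4 weights hit 2 W_19-dot-orbits; sizes (2, 2):

[[1, 4], [2, 3]]


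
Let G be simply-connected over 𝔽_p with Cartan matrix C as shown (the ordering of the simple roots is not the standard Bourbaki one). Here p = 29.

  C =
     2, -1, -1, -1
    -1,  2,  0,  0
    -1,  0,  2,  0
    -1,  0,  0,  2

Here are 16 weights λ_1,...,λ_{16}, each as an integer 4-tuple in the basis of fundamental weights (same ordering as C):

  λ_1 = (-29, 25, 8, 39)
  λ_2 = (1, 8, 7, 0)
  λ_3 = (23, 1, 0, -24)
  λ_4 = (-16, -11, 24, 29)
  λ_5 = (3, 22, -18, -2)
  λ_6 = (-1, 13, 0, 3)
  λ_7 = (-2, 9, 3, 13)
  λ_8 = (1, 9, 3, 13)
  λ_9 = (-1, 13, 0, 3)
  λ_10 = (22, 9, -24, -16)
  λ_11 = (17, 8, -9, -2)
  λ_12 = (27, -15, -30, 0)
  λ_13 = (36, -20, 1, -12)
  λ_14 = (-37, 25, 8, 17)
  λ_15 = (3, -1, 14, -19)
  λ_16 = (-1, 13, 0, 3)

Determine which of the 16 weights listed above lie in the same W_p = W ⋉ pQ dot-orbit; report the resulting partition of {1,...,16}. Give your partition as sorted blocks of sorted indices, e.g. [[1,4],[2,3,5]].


D_4 Cartan matrix, 4 simple roots permuted; ρ=(1,1,1,1).

Each λ_j+ρ reduced to Ā_29; 4-tuples below use C's row order:

  1: (2, 9, 8, 1)
  2: (2, 9, 8, 1)
  3: (1, 2, 1, 23)
  4: (0, 14, 1, 4)
  5: (1, 9, 3, 13)
  6: (0, 14, 1, 4)
  7: (1, 9, 3, 13)
  8: (1, 9, 3, 13)
  9: (0, 14, 1, 4)
  10: (6, 5, 8, 0)
  11: (2, 9, 8, 1)
  12: (0, 1, 14, 14)
  13: (2, 9, 8, 1)
  14: (2, 9, 8, 1)
  15: (0, 14, 1, 4)
  16: (0, 14, 1, 4)

Grouping the 16 weights by Ā_29-representative: 6 linkage classes.

[[1, 2, 11, 13, 14], [3], [4, 6, 9, 15, 16], [5, 7, 8], [10], [12]]


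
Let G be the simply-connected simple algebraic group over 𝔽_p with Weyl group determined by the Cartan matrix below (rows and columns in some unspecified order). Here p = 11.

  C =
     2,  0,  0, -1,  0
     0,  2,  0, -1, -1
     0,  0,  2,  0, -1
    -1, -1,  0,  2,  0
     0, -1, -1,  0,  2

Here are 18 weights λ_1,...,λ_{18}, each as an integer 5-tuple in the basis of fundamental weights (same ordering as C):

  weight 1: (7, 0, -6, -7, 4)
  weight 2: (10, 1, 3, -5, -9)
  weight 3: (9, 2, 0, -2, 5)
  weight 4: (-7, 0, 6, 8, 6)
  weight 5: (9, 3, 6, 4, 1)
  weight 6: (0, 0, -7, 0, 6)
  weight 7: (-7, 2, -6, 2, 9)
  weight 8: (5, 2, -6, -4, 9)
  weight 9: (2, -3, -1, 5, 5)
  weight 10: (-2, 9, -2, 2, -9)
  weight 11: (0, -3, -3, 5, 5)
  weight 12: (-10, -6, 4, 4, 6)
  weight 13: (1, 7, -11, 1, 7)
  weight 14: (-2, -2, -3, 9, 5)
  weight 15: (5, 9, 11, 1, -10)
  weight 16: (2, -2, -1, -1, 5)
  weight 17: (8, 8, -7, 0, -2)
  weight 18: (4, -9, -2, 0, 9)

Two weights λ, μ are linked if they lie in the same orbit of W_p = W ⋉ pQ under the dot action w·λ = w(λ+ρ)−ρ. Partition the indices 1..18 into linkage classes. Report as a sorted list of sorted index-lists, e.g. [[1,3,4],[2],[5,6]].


Type A_5, rank 5, |W|=720; reorder rows/cols to standard.

Folding the 18 weights λ_j+ρ into Ā_11 (reps in the given 5-coord order):

  λ_1+ρ ↦ (2, 0, 0, 1, 5)
  λ_2+ρ ↦ (1, 2, 2, 4, 2)
  λ_3+ρ ↦ (1, 1, 6, 1, 1)
  λ_4+ρ ↦ (3, 1, 4, 1, 2)
  λ_5+ρ ↦ (1, 2, 2, 4, 2)
  λ_6+ρ ↦ (1, 1, 6, 1, 1)
  λ_7+ρ ↦ (2, 0, 0, 1, 5)
  λ_8+ρ ↦ (2, 0, 0, 1, 5)
  λ_9+ρ ↦ (1, 2, 2, 4, 2)
  λ_10+ρ ↦ (1, 1, 6, 1, 1)
  λ_11+ρ ↦ (1, 2, 2, 4, 2)
  λ_12+ρ ↦ (1, 2, 2, 4, 2)
  λ_13+ρ ↦ (2, 1, 1, 5, 1)
  λ_14+ρ ↦ (2, 1, 1, 5, 1)
  λ_15+ρ ↦ (1, 1, 6, 1, 1)
  λ_16+ρ ↦ (2, 0, 0, 1, 5)
  λ_17+ρ ↦ (1, 1, 6, 1, 1)
  λ_18+ρ ↦ (2, 1, 1, 5, 1)

Linkage partition of the 18 weights (5 classes, p=11):

[[1, 7, 8, 16], [2, 5, 9, 11, 12], [3, 6, 10, 15, 17], [4], [13, 14, 18]]


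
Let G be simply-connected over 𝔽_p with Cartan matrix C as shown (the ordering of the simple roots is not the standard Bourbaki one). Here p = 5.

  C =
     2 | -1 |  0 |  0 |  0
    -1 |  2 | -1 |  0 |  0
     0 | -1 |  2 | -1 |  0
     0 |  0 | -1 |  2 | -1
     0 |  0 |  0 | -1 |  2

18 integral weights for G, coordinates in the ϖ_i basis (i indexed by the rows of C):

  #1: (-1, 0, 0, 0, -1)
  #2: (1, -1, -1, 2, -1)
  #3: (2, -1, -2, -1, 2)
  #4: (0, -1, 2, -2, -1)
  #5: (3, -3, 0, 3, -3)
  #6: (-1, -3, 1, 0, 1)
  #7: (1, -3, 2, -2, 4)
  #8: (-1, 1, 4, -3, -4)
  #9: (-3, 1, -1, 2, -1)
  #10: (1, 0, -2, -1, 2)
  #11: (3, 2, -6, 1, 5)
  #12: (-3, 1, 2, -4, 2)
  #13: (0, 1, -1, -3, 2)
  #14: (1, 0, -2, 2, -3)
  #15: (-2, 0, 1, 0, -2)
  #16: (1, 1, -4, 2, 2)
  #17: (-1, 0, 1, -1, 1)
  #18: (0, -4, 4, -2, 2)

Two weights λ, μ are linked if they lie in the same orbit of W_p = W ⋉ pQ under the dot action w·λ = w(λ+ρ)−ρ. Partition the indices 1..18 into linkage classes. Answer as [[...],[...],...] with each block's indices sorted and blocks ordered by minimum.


Root system A_5: the 5×5 matrix C matches after relabeling.

Ā_5 reps of the 18 weights (A_5, coords as presented):

  λ_1 → (0, 1, 1, 1, 0) · λ_2 → (2, 0, 0, 3, 0) · λ_3 → (2, 0, 1, 0, 2) · λ_4 → (1, 0, 2, 0, 1) · λ_5 → (0, 1, 1, 1, 0) · λ_6 → (2, 0, 0, 1, 2) · λ_7 → (2, 0, 0, 1, 2) · λ_8 → (2, 0, 0, 3, 0) · λ_9 → (2, 0, 0, 3, 0) · λ_10 → (2, 0, 0, 1, 2) · λ_11 → (2, 0, 1, 0, 2) · λ_12 → (2, 0, 0, 3, 0) · λ_13 → (1, 0, 2, 0, 1) · λ_14 → (2, 0, 1, 0, 2) · λ_15 → (1, 0, 2, 0, 1) · λ_16 → (1, 0, 2, 0, 1) · λ_17 → (0, 1, 2, 0, 2) · λ_18 → (0, 1, 1, 1, 0)

The 18 indices split into 6 linkage classes (same alcove rep ⇔ same W_5-dot-orbit):

[[1, 5, 18], [2, 8, 9, 12], [3, 11, 14], [4, 13, 15, 16], [6, 7, 10], [17]]


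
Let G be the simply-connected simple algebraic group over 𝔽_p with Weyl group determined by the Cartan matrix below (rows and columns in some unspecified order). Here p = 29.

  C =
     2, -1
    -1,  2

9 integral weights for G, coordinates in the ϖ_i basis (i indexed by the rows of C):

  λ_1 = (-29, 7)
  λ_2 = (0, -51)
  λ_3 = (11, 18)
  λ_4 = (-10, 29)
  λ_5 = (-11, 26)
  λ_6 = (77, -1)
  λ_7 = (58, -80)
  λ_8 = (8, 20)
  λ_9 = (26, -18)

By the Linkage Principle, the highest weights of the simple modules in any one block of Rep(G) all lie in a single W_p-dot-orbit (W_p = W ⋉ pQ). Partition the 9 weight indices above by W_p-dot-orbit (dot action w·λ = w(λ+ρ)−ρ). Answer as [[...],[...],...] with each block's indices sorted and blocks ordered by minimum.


C ↔ A_2 under row/col permutation; |W(A_2)| = 6.

W_29-reps of the 9 weights in Ā_29 (same 2-coord order as C):

  λ_1 → (8, 20) · λ_2 → (8, 20) · λ_3 → (10, 17) · λ_4 → (8, 20) · λ_5 → (10, 17) · λ_6 → (0, 9) · λ_7 → (8, 20) · λ_8 → (8, 20) · λ_9 → (10, 17)

The 9 indices split into 3 linkage classes (same alcove rep ⇔ same W_29-dot-orbit):

[[1, 2, 4, 7, 8], [3, 5, 9], [6]]


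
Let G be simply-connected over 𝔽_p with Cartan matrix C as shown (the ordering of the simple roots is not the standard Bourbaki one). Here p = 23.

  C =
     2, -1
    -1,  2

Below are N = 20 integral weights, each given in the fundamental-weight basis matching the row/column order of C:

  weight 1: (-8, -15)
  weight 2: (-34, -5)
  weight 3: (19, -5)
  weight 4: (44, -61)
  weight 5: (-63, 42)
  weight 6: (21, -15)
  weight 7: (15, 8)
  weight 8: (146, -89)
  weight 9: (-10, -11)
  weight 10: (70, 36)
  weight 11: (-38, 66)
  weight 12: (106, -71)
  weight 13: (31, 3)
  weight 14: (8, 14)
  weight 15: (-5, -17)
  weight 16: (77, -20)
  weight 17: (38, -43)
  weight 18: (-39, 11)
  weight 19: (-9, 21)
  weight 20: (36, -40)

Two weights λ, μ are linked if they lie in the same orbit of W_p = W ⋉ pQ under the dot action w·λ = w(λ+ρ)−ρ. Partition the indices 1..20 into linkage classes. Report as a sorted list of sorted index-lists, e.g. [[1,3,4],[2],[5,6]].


C ↔ A_2 under row/col permutation; |W(A_2)| = 6.

Each λ_j+ρ reduced to Ā_23; 2-tuples below use C's row order:

  [1] (14, 7)
  [2] (10, 9)
  [3] (16, 4)
  [4] (8, 14)
  [5] (16, 4)
  [6] (8, 14)
  [7] (14, 7)
  [8] (10, 9)
  [9] (10, 9)
  [10] (14, 7)
  [11] (14, 7)
  [12] (8, 14)
  [13] (10, 9)
  [14] (8, 14)
  [15] (16, 4)
  [16] (10, 9)
  [17] (16, 4)
  [18] (3, 8)
  [19] (8, 14)
  [20] (14, 7)

Partition of {1..20} into 5 W_23-dot-orbits:

[[1, 7, 10, 11, 20], [2, 8, 9, 13, 16], [3, 5, 15, 17], [4, 6, 12, 14, 19], [18]]


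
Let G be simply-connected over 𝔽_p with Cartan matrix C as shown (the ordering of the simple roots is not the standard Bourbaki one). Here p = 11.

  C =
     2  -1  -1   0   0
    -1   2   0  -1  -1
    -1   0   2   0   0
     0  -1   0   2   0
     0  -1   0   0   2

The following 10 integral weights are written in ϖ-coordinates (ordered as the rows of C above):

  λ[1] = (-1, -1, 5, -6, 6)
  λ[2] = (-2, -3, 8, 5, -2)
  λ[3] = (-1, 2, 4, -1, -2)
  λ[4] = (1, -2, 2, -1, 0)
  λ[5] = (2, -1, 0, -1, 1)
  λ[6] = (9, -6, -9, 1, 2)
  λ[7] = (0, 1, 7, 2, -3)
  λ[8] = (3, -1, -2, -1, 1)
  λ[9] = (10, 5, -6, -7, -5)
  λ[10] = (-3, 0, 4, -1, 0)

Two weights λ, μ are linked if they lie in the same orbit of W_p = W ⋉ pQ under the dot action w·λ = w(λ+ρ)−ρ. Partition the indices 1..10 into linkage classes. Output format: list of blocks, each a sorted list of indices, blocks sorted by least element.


Type D_5, rank 5, |W|=1920; reorder rows/cols to standard.

Folding the 10 weights λ_j+ρ into Ā_11 (reps in the given 5-coord order):

  [1] (3, 0, 1, 0, 2) · [2] (0, 2, 5, 0, 1) · [3] (0, 2, 5, 0, 1) · [4] (1, 0, 3, 1, 0) · [5] (3, 0, 1, 0, 2) · [6] (0, 2, 5, 0, 1) · [7] (0, 2, 5, 0, 1) · [8] (3, 0, 1, 0, 2) · [9] (3, 0, 1, 0, 2) · [10] (1, 0, 3, 1, 0)

Partition of {1..10} into 3 W_11-dot-orbits:

[[1, 5, 8, 9], [2, 3, 6, 7], [4, 10]]


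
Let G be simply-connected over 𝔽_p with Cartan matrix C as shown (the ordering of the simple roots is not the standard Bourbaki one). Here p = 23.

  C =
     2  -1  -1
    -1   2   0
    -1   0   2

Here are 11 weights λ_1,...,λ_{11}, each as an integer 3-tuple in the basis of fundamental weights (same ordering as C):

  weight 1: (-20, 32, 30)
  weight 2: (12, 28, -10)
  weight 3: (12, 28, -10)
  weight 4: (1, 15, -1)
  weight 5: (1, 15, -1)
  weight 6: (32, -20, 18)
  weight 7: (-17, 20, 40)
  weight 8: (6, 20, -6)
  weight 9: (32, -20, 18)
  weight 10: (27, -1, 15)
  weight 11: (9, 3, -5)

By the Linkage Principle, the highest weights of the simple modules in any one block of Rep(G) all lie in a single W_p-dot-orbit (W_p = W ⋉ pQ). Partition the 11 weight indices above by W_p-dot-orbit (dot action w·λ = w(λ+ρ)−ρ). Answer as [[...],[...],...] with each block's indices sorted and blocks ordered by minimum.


C ↔ A_3 under row/col permutation; |W(A_3)| = 24.

W_23-reps of the 11 weights in Ā_23 (same 3-coord order as C):

  λ_1+ρ ↦ (1, 8, 10);  λ_2+ρ ↦ (6, 4, 4);  λ_3+ρ ↦ (6, 4, 4);  λ_4+ρ ↦ (2, 16, 0);  λ_5+ρ ↦ (2, 16, 0);  λ_6+ρ ↦ (6, 4, 4);  λ_7+ρ ↦ (2, 16, 0);  λ_8+ρ ↦ (2, 16, 0);  λ_9+ρ ↦ (6, 4, 4);  λ_10+ρ ↦ (2, 16, 0);  λ_11+ρ ↦ (6, 4, 4)

These 11 weights hit 3 W_23-dot-orbits; sizes (1, 5, 5):

[[1], [2, 3, 6, 9, 11], [4, 5, 7, 8, 10]]


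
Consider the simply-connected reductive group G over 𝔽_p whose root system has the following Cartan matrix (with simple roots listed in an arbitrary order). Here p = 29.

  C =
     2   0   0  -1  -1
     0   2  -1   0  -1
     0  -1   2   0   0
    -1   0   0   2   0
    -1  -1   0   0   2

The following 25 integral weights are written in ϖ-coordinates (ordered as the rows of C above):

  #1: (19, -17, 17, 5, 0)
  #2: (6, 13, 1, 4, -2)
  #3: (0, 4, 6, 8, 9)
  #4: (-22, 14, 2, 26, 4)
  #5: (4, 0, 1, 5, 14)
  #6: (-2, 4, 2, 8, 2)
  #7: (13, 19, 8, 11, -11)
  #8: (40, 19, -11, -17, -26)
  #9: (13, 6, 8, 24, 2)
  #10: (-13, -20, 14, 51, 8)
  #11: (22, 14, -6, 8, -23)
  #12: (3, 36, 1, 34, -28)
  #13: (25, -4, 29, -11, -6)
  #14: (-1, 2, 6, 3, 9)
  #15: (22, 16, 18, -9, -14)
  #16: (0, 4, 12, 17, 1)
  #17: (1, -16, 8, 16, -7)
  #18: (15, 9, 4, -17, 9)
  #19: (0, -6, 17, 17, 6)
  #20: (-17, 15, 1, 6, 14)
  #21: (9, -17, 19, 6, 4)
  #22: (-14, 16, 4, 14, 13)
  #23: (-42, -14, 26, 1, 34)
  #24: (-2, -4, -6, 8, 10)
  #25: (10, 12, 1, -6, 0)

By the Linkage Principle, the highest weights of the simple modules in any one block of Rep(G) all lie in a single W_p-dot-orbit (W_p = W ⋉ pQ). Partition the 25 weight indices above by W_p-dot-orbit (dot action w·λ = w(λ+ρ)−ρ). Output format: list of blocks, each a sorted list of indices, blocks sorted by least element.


Root system A_5: the 5×5 matrix C matches after relabeling.

Each λ_j+ρ reduced to Ā_29; 5-tuples below use C's row order:

  λ_1 → (5, 1, 2, 6, 15)
  λ_2 → (6, 13, 2, 5, 1)
  λ_3 → (1, 5, 4, 6, 10)
  λ_4 → (5, 1, 2, 6, 15)
  λ_5 → (5, 1, 2, 6, 15)
  λ_6 → (1, 5, 3, 8, 2)
  λ_7 → (0, 3, 7, 4, 10)
  λ_8 → (0, 3, 7, 4, 10)
  λ_9 → (0, 3, 7, 4, 10)
  λ_10 → (1, 5, 4, 6, 10)
  λ_11 → (1, 5, 4, 6, 10)
  λ_12 → (7, 4, 2, 2, 6)
  λ_13 → (1, 5, 3, 8, 2)
  λ_14 → (0, 3, 7, 4, 10)
  λ_15 → (7, 4, 2, 2, 6)
  λ_16 → (1, 5, 3, 8, 2)
  λ_17 → (7, 4, 2, 2, 6)
  λ_18 → (0, 3, 7, 4, 10)
  λ_19 → (1, 5, 3, 8, 2)
  λ_20 → (6, 13, 2, 5, 1)
  λ_21 → (1, 5, 4, 6, 10)
  λ_22 → (6, 13, 2, 5, 1)
  λ_23 → (7, 4, 2, 2, 6)
  λ_24 → (1, 5, 3, 8, 2)
  λ_25 → (6, 13, 2, 5, 1)

The 25 indices split into 6 linkage classes (same alcove rep ⇔ same W_29-dot-orbit):

[[1, 4, 5], [2, 20, 22, 25], [3, 10, 11, 21], [6, 13, 16, 19, 24], [7, 8, 9, 14, 18], [12, 15, 17, 23]]


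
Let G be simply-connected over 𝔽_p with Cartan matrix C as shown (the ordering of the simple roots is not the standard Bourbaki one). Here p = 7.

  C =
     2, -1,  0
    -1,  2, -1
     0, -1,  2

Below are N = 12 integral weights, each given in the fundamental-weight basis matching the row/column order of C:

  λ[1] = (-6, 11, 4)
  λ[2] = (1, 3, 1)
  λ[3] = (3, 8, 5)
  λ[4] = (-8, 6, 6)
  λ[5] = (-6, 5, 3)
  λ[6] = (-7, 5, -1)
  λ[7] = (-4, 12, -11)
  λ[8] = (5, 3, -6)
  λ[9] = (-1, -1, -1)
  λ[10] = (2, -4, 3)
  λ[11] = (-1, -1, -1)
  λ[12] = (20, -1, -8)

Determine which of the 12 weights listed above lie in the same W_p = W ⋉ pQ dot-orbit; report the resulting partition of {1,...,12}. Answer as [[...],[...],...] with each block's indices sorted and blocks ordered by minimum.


Type A_3, rank 3, |W|=24; reorder rows/cols to standard.

Alcove-folded reps (p=7, 12 weights, presented ϖ-order):

  λ_1 → (2, 3, 2);  λ_2 → (1, 4, 1);  λ_3 → (1, 4, 1);  λ_4 → (0, 0, 0);  λ_5 → (2, 1, 1);  λ_6 → (6, 0, 0);  λ_7 → (0, 3, 1);  λ_8 → (2, 1, 1);  λ_9 → (0, 0, 0);  λ_10 → (0, 3, 1);  λ_11 → (0, 0, 0);  λ_12 → (0, 0, 0)

Partition of {1..12} into 6 W_7-dot-orbits:

[[1], [2, 3], [4, 9, 11, 12], [5, 8], [6], [7, 10]]


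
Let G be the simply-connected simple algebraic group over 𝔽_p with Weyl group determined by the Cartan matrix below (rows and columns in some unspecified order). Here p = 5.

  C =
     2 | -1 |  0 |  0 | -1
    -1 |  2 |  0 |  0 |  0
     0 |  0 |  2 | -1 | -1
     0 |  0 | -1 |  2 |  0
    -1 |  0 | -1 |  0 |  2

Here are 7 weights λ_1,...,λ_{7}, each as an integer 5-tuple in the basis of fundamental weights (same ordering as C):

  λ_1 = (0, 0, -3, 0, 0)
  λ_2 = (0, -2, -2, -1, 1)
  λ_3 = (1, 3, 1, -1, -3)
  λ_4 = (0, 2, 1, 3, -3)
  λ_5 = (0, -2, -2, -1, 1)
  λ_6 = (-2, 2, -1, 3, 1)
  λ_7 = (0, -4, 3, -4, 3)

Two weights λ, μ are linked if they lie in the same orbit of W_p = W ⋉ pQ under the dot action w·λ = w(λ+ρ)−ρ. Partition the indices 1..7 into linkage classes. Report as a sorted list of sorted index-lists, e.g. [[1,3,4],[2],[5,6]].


Type A_5, rank 5, |W|=720; reorder rows/cols to standard.

W_5-reps of the 7 weights in Ā_5 (same 5-coord order as C):

  [1] (0, 1, 0, 1, 1) · [2] (0, 1, 0, 1, 1) · [3] (0, 3, 1, 0, 1) · [4] (0, 1, 0, 1, 1) · [5] (0, 1, 0, 1, 1) · [6] (0, 1, 0, 1, 1) · [7] (1, 2, 0, 1, 1)

Linkage partition of the 7 weights (3 classes, p=5):

[[1, 2, 4, 5, 6], [3], [7]]


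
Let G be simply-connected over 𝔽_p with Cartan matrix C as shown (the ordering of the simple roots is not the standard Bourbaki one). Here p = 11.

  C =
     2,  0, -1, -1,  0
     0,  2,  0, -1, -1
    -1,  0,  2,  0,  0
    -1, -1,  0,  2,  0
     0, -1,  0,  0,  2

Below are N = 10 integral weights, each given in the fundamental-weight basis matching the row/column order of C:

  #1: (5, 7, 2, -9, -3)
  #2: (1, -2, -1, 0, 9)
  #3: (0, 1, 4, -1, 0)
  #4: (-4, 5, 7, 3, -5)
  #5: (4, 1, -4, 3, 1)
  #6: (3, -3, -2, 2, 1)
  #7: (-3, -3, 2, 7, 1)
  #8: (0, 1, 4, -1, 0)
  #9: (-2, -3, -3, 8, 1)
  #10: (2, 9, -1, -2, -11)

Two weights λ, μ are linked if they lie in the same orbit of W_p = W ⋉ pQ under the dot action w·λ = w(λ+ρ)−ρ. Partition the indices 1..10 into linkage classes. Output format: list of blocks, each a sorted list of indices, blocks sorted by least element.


Cartan matrix: type A_5 (|W|=720); un-permuting the 5 rows.

Ā_11 reps of the 10 weights (A_5, coords as presented):

    λ_1+ρ ↦ (2, 2, 1, 4, 0)
    λ_2+ρ ↦ (1, 1, 1, 0, 8)
    λ_3+ρ ↦ (1, 2, 5, 0, 1)
    λ_4+ρ ↦ (3, 2, 1, 1, 0)
    λ_5+ρ ↦ (2, 2, 1, 4, 0)
    λ_6+ρ ↦ (3, 2, 1, 1, 0)
    λ_7+ρ ↦ (2, 2, 1, 4, 0)
    λ_8+ρ ↦ (1, 2, 5, 0, 1)
    λ_9+ρ ↦ (2, 2, 1, 4, 0)
    λ_10+ρ ↦ (1, 1, 1, 0, 8)

Grouping the 10 weights by Ā_11-representative: 4 linkage classes.

[[1, 5, 7, 9], [2, 10], [3, 8], [4, 6]]


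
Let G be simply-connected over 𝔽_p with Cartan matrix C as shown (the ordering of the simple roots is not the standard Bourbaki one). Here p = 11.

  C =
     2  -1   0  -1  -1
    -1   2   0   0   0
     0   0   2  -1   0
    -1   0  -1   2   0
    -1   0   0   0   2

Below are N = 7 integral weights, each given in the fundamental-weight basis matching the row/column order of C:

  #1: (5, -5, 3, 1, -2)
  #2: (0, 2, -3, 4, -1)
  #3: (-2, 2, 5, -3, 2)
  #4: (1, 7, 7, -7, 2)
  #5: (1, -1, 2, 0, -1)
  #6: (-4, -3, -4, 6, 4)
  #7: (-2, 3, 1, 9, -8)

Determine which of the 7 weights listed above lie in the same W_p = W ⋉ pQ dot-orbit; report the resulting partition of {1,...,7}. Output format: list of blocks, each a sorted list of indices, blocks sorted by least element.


Cartan matrix: type D_5 (|W|=1920); un-permuting the 5 rows.

Alcove-folded reps (p=11, 7 weights, presented ϖ-order):

    λ_1 → (1, 3, 2, 1, 0)
    λ_2 → (1, 3, 2, 1, 0)
    λ_3 → (2, 0, 3, 1, 0)
    λ_4 → (1, 3, 2, 1, 0)
    λ_5 → (2, 0, 3, 1, 0)
    λ_6 → (1, 3, 2, 1, 0)
    λ_7 → (1, 3, 2, 1, 0)

Partition of {1..7} into 2 W_11-dot-orbits:

[[1, 2, 4, 6, 7], [3, 5]]


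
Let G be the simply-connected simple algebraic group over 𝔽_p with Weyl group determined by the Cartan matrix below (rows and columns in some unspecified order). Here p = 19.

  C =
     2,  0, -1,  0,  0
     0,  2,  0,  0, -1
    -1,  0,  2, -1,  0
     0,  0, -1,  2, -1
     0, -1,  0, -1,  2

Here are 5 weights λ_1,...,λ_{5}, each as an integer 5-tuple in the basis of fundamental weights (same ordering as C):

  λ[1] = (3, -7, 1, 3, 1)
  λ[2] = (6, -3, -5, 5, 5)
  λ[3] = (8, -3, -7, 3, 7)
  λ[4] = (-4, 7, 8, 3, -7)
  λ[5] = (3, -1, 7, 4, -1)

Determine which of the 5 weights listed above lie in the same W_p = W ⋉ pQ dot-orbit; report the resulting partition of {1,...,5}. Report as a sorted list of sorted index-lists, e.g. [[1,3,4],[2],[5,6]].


C ↔ A_5 under row/col permutation; |W(A_5)| = 720.

Folding the 5 weights λ_j+ρ into Ā_19 (reps in the given 5-coord order):

  λ_1 → (4, 2, 2, 0, 4);  λ_2 → (3, 2, 4, 2, 4);  λ_3 → (3, 2, 4, 2, 4);  λ_4 → (3, 2, 4, 2, 4);  λ_5 → (4, 0, 8, 5, 0)

Grouping the 5 weights by Ā_19-representative: 3 linkage classes.

[[1], [2, 3, 4], [5]]


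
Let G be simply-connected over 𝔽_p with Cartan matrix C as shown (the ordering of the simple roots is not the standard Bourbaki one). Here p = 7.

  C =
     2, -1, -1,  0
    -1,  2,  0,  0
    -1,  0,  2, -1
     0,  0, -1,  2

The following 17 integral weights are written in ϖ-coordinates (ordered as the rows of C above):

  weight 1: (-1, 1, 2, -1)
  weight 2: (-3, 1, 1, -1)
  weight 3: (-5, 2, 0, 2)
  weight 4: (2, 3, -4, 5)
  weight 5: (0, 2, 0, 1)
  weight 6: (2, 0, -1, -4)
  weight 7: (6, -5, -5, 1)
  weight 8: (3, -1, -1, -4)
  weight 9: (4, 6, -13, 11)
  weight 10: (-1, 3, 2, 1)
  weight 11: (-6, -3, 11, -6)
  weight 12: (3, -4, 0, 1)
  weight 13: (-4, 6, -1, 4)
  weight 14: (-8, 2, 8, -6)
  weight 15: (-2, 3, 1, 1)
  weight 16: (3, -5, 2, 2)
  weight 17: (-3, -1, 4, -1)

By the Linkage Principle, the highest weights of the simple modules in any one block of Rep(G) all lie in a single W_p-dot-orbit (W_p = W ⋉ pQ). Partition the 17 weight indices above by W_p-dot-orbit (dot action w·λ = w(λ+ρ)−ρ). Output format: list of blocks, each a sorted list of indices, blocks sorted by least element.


Root system A_4: the 4×4 matrix C matches after relabeling.

Each λ_j+ρ reduced to Ā_7; 4-tuples below use C's row order:

  1: (0, 2, 3, 0)
  2: (2, 0, 0, 0)
  3: (0, 1, 3, 0)
  4: (0, 1, 3, 0)
  5: (1, 3, 1, 2)
  6: (0, 1, 3, 0)
  7: (1, 3, 1, 2)
  8: (1, 0, 3, 0)
  9: (2, 0, 0, 0)
  10: (0, 2, 3, 0)
  11: (2, 0, 0, 0)
  12: (1, 3, 1, 2)
  13: (0, 2, 3, 0)
  14: (0, 2, 3, 0)
  15: (1, 3, 1, 2)
  16: (0, 1, 3, 0)
  17: (0, 2, 3, 0)

Linkage partition of the 17 weights (5 classes, p=7):

[[1, 10, 13, 14, 17], [2, 9, 11], [3, 4, 6, 16], [5, 7, 12, 15], [8]]


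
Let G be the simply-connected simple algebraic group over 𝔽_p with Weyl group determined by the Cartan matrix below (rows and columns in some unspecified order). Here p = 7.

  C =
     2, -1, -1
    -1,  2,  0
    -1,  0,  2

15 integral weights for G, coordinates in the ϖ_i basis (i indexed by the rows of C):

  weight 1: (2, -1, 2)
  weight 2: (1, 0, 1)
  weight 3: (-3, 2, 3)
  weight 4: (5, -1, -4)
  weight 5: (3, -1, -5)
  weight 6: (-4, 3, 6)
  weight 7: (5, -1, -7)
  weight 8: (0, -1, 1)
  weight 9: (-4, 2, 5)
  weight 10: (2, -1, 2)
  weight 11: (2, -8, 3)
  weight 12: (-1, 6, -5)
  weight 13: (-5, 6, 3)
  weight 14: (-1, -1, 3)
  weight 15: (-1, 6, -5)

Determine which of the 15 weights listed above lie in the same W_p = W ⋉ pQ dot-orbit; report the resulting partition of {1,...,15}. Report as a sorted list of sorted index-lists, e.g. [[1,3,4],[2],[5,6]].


Dynkin diagram of C (from the 4 off-diagonal −1 entries): A_3.

Ā_7 reps of the 15 weights (A_3, coords as presented):

  λ_1 → (3, 0, 3)
  λ_2 → (2, 1, 2)
  λ_3 → (2, 1, 2)
  λ_4 → (3, 0, 3)
  λ_5 → (0, 0, 4)
  λ_6 → (3, 0, 3)
  λ_7 → (0, 0, 6)
  λ_8 → (1, 0, 2)
  λ_9 → (3, 0, 3)
  λ_10 → (3, 0, 3)
  λ_11 → (4, 3, 0)
  λ_12 → (4, 3, 0)
  λ_13 → (4, 3, 0)
  λ_14 → (0, 0, 4)
  λ_15 → (4, 3, 0)

6 distinct reps among the 15 weights ⇒ 6 W_7-linkage classes:

[[1, 4, 6, 9, 10], [2, 3], [5, 14], [7], [8], [11, 12, 13, 15]]


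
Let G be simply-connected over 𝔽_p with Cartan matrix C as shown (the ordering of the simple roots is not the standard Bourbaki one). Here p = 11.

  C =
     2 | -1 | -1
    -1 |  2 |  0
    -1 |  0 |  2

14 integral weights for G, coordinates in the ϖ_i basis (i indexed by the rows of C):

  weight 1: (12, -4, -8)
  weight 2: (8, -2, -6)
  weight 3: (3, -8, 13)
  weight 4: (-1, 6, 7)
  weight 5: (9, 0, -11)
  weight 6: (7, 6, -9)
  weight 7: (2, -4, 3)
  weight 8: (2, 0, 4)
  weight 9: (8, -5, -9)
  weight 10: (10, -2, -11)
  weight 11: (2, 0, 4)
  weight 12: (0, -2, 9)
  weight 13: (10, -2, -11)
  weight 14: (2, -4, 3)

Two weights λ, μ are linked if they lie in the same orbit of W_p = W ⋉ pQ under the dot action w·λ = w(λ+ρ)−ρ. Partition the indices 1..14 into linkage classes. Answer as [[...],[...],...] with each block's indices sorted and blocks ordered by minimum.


C ↔ A_3 under row/col permutation; |W(A_3)| = 24.

Folding the 14 weights λ_j+ρ into Ā_11 (reps in the given 3-coord order):

  1: (3, 1, 5);  2: (3, 1, 5);  3: (0, 3, 4);  4: (0, 3, 4);  5: (0, 1, 10);  6: (0, 3, 4);  7: (0, 3, 4);  8: (3, 1, 5);  9: (3, 1, 5);  10: (0, 1, 10);  11: (3, 1, 5);  12: (0, 1, 10);  13: (0, 1, 10);  14: (0, 3, 4)

The 14 indices split into 3 linkage classes (same alcove rep ⇔ same W_11-dot-orbit):

[[1, 2, 8, 9, 11], [3, 4, 6, 7, 14], [5, 10, 12, 13]]


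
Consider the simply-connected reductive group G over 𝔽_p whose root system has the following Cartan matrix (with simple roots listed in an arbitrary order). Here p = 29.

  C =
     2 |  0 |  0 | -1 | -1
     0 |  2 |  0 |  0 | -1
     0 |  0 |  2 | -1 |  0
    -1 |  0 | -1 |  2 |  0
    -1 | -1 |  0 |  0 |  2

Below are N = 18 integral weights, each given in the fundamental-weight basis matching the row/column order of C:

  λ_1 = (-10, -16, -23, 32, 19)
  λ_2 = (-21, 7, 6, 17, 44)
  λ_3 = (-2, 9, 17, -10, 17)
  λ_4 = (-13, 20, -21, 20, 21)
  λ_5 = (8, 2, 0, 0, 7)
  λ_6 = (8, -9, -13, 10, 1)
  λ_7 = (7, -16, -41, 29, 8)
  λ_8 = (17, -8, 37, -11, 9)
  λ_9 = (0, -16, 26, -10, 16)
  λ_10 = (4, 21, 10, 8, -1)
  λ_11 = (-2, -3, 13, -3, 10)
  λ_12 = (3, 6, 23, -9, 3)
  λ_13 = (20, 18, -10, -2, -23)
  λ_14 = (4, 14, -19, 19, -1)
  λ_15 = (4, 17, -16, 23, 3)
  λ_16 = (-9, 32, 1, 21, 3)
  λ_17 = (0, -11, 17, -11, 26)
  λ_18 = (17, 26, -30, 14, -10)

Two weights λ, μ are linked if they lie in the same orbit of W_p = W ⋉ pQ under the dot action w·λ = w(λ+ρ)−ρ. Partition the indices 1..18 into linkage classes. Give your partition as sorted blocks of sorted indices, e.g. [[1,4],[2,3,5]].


A_5 Cartan matrix, 5 simple roots permuted; ρ=(1,1,1,1,1).

Ā_29 reps of the 18 weights (A_5, coords as presented):

    [1] (5, 4, 7, 2, 0)
    [2] (4, 5, 14, 4, 0)
    [3] (9, 3, 1, 1, 8)
    [4] (2, 2, 11, 1, 6)
    [5] (9, 3, 1, 1, 8)
    [6] (2, 2, 11, 1, 6)
    [7] (2, 2, 11, 1, 6)
    [8] (9, 3, 1, 1, 8)
    [9] (2, 2, 11, 1, 6)
    [10] (5, 4, 7, 2, 0)
    [11] (2, 2, 11, 1, 6)
    [12] (4, 5, 14, 4, 0)
    [13] (9, 3, 1, 1, 8)
    [14] (5, 4, 7, 2, 0)
    [15] (5, 4, 7, 2, 0)
    [16] (4, 5, 14, 4, 0)
    [17] (9, 3, 1, 1, 8)
    [18] (5, 4, 7, 2, 0)

The 18 indices split into 4 linkage classes (same alcove rep ⇔ same W_29-dot-orbit):

[[1, 10, 14, 15, 18], [2, 12, 16], [3, 5, 8, 13, 17], [4, 6, 7, 9, 11]]


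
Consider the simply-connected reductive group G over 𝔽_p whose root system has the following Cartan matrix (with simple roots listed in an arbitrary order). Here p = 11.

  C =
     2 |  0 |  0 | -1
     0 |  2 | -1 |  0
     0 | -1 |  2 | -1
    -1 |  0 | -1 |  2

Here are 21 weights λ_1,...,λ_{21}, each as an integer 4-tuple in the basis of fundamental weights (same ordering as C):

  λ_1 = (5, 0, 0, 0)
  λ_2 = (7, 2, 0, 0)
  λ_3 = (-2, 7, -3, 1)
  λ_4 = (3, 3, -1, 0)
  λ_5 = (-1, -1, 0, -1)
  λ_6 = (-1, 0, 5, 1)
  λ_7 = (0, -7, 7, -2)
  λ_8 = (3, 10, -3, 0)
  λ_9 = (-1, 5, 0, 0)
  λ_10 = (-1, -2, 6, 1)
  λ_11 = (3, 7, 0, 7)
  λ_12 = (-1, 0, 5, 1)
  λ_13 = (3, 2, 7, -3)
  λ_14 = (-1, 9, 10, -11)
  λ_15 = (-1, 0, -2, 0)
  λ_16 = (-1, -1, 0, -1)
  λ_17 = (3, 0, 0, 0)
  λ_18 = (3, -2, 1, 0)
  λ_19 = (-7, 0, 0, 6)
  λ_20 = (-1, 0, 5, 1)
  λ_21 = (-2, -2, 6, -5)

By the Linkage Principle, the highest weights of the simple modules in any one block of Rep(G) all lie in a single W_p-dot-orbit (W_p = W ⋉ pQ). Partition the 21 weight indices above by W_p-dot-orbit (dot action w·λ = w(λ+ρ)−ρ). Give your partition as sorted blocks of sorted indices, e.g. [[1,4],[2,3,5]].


Root system A_4: the 4×4 matrix C matches after relabeling.

λ_j+ρ reflected into Ā_11 (⟨·,θ^∨⟩≤11); 4-tuples as given:

  λ_1+ρ ↦ (6, 1, 1, 1)
  λ_2+ρ ↦ (6, 1, 1, 1)
  λ_3+ρ ↦ (0, 6, 1, 1)
  λ_4+ρ ↦ (4, 4, 0, 1)
  λ_5+ρ ↦ (0, 0, 1, 0)
  λ_6+ρ ↦ (0, 1, 6, 2)
  λ_7+ρ ↦ (0, 6, 1, 1)
  λ_8+ρ ↦ (0, 6, 1, 1)
  λ_9+ρ ↦ (0, 6, 1, 1)
  λ_10+ρ ↦ (0, 1, 6, 2)
  λ_11+ρ ↦ (6, 1, 1, 1)
  λ_12+ρ ↦ (0, 1, 6, 2)
  λ_13+ρ ↦ (0, 1, 6, 2)
  λ_14+ρ ↦ (0, 0, 1, 0)
  λ_15+ρ ↦ (0, 0, 1, 0)
  λ_16+ρ ↦ (0, 0, 1, 0)
  λ_17+ρ ↦ (4, 1, 1, 1)
  λ_18+ρ ↦ (4, 1, 1, 1)
  λ_19+ρ ↦ (6, 1, 1, 1)
  λ_20+ρ ↦ (0, 1, 6, 2)
  λ_21+ρ ↦ (4, 1, 1, 1)

Grouping the 21 weights by Ā_11-representative: 6 linkage classes.

[[1, 2, 11, 19], [3, 7, 8, 9], [4], [5, 14, 15, 16], [6, 10, 12, 13, 20], [17, 18, 21]]


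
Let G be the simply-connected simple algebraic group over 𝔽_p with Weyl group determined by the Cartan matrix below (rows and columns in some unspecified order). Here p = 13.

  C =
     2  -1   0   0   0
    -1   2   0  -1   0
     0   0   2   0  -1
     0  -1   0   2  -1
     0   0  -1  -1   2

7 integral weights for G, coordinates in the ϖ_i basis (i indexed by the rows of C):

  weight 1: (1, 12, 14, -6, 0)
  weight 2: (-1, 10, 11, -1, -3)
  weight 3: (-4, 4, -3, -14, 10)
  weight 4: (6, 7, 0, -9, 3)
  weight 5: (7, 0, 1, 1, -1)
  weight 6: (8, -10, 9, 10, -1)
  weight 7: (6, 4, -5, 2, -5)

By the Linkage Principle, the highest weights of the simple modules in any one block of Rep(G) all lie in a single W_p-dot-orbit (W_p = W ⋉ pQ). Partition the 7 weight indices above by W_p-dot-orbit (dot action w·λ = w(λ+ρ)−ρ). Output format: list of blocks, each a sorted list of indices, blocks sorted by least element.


Cartan matrix: type A_5 (|W|=720); un-permuting the 5 rows.

Each λ_j+ρ reduced to Ā_13; 5-tuples below use C's row order:

  1: (8, 1, 2, 2, 0)
  2: (8, 1, 2, 2, 0)
  3: (8, 1, 2, 2, 0)
  4: (5, 0, 1, 4, 1)
  5: (8, 1, 2, 2, 0)
  6: (8, 1, 2, 2, 0)
  7: (5, 0, 1, 4, 1)

2 distinct reps among the 7 weights ⇒ 2 W_13-linkage classes:

[[1, 2, 3, 5, 6], [4, 7]]


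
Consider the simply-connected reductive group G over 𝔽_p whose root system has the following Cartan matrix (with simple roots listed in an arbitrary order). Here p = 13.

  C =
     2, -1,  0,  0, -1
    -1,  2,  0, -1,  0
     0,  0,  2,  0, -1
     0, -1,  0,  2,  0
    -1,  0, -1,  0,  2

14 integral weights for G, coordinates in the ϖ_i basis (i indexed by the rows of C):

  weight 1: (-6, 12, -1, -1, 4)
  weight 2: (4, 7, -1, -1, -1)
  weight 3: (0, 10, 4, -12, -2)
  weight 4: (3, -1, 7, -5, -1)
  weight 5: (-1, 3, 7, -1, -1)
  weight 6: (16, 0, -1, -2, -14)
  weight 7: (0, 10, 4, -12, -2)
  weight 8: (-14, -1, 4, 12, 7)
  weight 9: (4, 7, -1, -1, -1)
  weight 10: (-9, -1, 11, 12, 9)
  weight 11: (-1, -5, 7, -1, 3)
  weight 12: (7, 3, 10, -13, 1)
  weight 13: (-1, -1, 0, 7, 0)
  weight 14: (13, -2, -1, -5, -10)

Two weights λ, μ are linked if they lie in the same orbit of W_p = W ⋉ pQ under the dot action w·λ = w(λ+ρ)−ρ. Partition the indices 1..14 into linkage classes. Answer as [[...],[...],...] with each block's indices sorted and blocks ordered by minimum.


Type A_5, rank 5, |W|=720; reorder rows/cols to standard.

Alcove-folded reps (p=13, 14 weights, presented ϖ-order):

    [1] (5, 8, 0, 0, 0)
    [2] (5, 8, 0, 0, 0)
    [3] (0, 0, 1, 8, 1)
    [4] (0, 4, 8, 0, 0)
    [5] (0, 4, 8, 0, 0)
    [6] (0, 4, 8, 0, 0)
    [7] (0, 0, 1, 8, 1)
    [8] (5, 8, 0, 0, 0)
    [9] (5, 8, 0, 0, 0)
    [10] (0, 0, 1, 8, 1)
    [11] (0, 4, 8, 0, 0)
    [12] (0, 0, 1, 8, 1)
    [13] (0, 0, 1, 8, 1)
    [14] (0, 4, 8, 0, 0)

3 distinct reps among the 14 weights ⇒ 3 W_13-linkage classes:

[[1, 2, 8, 9], [3, 7, 10, 12, 13], [4, 5, 6, 11, 14]]
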